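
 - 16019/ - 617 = 16019/617 = 25.96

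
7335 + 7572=14907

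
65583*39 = 2557737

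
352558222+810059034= 1162617256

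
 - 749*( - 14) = 10486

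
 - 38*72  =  -2736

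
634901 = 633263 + 1638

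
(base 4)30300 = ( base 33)oo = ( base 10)816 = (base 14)424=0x330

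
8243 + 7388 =15631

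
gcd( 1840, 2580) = 20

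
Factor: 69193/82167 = 3^( - 1)*61^(- 1)*449^ ( - 1)*69193^1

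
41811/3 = 13937=13937.00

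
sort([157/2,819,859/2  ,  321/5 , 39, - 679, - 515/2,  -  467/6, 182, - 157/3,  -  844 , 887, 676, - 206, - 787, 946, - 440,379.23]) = [ - 844, - 787, - 679, - 440,-515/2,-206, - 467/6, - 157/3, 39,321/5, 157/2 , 182,379.23, 859/2,676,819,887,946]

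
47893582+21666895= 69560477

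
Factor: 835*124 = 2^2*5^1 *31^1*167^1 = 103540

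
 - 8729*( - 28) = 244412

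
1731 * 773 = 1338063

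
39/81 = 13/27 = 0.48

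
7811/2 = 3905 + 1/2 = 3905.50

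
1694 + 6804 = 8498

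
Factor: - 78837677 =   -  78837677^1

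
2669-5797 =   -  3128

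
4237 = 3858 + 379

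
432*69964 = 30224448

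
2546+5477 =8023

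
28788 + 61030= 89818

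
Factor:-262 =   -  2^1*131^1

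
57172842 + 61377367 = 118550209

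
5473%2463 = 547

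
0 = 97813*0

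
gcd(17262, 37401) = 2877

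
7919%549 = 233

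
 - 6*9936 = - 59616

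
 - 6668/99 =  - 68 + 64/99 = - 67.35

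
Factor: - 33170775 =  - 3^1*5^2*11^1*31^1 *1297^1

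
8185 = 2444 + 5741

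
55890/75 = 3726/5= 745.20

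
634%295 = 44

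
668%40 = 28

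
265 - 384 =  - 119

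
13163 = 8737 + 4426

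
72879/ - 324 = -24293/108 = - 224.94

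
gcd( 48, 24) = 24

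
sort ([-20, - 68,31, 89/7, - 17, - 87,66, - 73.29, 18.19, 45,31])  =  [ - 87, - 73.29, - 68, - 20, - 17, 89/7,18.19,31 , 31,45,66]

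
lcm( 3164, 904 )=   6328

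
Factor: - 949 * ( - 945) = 3^3*5^1*7^1 * 13^1*73^1  =  896805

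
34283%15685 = 2913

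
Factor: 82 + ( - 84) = - 2=   -  2^1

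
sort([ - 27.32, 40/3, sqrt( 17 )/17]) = [ - 27.32, sqrt( 17 ) /17, 40/3]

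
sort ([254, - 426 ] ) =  [-426,254 ]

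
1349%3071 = 1349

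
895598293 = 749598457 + 145999836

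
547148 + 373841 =920989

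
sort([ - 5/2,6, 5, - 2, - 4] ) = [ - 4,-5/2, - 2,5, 6] 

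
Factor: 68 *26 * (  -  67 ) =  - 118456 = - 2^3*13^1*17^1*67^1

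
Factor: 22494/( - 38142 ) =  - 23/39 = - 3^( - 1)*13^(-1)*23^1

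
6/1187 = 6/1187 =0.01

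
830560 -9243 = 821317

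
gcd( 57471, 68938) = 1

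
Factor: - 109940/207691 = - 460/869 = - 2^2 * 5^1*11^( - 1)*23^1*79^( - 1) 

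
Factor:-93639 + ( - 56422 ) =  - 150061^1= -150061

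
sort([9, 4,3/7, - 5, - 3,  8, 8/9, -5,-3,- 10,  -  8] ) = [  -  10, - 8,- 5, - 5, - 3,- 3,3/7,8/9,4 , 8,9]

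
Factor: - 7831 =-41^1 * 191^1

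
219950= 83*2650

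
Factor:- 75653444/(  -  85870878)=2^1*3^ ( - 1 )*101^1*229^( - 1)*271^1*691^1*62497^( - 1) =37826722/42935439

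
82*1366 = 112012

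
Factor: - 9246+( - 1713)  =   - 3^1*13^1 * 281^1 =- 10959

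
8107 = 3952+4155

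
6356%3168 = 20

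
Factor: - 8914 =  - 2^1 * 4457^1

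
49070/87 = 564+2/87 = 564.02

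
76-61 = 15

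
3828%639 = 633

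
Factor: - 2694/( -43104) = 1/16 = 2^(  -  4 )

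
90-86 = 4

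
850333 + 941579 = 1791912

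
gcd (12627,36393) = 3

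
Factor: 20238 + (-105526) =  - 2^3*7^1 * 1523^1= - 85288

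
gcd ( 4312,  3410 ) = 22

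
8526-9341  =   - 815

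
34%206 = 34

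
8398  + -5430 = 2968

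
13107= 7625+5482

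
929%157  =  144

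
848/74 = 11+17/37 = 11.46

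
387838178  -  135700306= 252137872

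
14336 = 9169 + 5167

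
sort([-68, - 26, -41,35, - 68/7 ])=[ - 68, - 41,- 26,  -  68/7,35]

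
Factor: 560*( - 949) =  - 2^4 * 5^1*7^1*13^1 *73^1 = - 531440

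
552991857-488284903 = 64706954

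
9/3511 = 9/3511 =0.00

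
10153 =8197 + 1956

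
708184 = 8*88523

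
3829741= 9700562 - 5870821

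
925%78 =67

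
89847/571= 89847/571 = 157.35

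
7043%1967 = 1142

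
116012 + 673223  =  789235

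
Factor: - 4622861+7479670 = 2856809^1 = 2856809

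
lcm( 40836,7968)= 326688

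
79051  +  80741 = 159792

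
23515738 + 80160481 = 103676219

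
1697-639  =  1058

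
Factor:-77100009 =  - 3^1*7^1 * 29^1 * 126601^1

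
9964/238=41+103/119= 41.87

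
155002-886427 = -731425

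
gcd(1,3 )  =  1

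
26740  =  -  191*( - 140 )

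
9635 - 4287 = 5348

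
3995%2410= 1585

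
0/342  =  0=0.00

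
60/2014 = 30/1007 = 0.03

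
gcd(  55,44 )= 11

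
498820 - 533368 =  - 34548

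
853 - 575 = 278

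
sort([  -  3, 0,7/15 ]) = [ - 3,0,7/15]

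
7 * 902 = 6314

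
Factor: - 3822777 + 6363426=3^1*23^1*36821^1 = 2540649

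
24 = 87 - 63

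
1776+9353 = 11129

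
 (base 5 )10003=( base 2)1001110100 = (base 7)1555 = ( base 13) 394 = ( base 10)628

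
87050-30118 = 56932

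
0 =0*9949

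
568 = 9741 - 9173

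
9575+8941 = 18516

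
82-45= 37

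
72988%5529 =1111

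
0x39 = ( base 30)1r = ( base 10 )57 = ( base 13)45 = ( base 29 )1S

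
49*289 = 14161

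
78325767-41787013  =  36538754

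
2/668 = 1/334=0.00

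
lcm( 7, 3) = 21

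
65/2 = 32 + 1/2  =  32.50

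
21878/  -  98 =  - 10939/49=- 223.24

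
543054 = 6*90509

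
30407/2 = 15203 + 1/2 =15203.50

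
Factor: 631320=2^3*3^1*5^1*5261^1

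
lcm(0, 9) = 0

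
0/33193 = 0  =  0.00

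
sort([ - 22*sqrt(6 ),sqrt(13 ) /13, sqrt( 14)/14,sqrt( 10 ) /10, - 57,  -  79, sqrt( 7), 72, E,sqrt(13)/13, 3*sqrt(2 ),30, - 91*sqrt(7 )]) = [ - 91 * sqrt(7 ), - 79, - 57, - 22*sqrt( 6 ), sqrt ( 14 )/14,  sqrt ( 13 ) /13,  sqrt( 13)/13, sqrt(10 ) /10, sqrt( 7),E, 3*sqrt(2), 30, 72]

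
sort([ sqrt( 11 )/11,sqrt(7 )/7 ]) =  [sqrt( 11 ) /11 , sqrt( 7 ) /7 ]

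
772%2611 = 772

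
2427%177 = 126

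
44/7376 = 11/1844 = 0.01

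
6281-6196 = 85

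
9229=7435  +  1794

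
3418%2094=1324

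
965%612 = 353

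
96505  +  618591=715096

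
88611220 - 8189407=80421813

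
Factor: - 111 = - 3^1*37^1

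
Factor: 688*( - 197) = - 135536 = - 2^4*43^1*197^1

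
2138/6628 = 1069/3314 = 0.32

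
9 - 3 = 6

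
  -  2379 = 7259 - 9638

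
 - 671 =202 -873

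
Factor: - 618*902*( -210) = 2^3 * 3^2*5^1*7^1*11^1  *  41^1*103^1=117061560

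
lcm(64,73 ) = 4672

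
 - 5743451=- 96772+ - 5646679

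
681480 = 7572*90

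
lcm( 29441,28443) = 1678137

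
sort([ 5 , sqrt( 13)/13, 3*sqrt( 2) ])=[ sqrt( 13 ) /13,3*sqrt( 2 ),  5 ] 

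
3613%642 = 403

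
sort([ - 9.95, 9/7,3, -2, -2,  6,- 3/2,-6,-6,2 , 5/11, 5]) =[ - 9.95, - 6,-6,-2, - 2, - 3/2 , 5/11, 9/7,2 , 3,5,  6 ] 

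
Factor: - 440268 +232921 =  - 7^1*19^1* 1559^1 = -207347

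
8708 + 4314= 13022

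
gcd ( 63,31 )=1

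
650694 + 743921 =1394615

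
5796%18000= 5796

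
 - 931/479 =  - 2 + 27/479 = - 1.94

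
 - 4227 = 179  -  4406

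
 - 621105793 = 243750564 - 864856357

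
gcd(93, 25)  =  1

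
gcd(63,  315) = 63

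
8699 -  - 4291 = 12990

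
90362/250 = 45181/125 = 361.45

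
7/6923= 1/989 = 0.00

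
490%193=104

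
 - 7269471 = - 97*74943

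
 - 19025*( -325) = 6183125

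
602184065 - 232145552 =370038513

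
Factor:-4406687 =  - 1451^1*3037^1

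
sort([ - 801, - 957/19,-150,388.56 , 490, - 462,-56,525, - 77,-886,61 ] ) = [ - 886, -801, -462,  -  150,-77, - 56, - 957/19,61, 388.56 , 490, 525]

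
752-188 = 564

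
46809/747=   5201/83 = 62.66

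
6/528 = 1/88 = 0.01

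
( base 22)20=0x2c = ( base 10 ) 44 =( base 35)19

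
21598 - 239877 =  - 218279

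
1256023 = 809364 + 446659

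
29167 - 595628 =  - 566461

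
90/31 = 2 + 28/31 = 2.90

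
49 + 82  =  131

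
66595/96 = 66595/96 = 693.70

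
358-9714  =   - 9356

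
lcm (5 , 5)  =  5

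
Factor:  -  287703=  - 3^2*13^1*2459^1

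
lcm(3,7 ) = 21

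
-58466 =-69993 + 11527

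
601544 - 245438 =356106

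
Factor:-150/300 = -1/2  =  - 2^( - 1)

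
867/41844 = 289/13948 = 0.02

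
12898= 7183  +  5715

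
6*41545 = 249270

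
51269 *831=42604539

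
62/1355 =62/1355=0.05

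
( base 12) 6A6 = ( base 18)310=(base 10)990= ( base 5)12430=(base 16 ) 3DE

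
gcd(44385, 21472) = 11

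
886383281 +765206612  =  1651589893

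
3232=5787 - 2555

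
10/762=5/381 = 0.01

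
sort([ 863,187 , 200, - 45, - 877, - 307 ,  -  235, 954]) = [ - 877, - 307, - 235, -45, 187,  200,863, 954 ] 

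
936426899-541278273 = 395148626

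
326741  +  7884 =334625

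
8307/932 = 8+851/932 = 8.91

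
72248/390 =185 + 49/195 = 185.25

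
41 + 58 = 99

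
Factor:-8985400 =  - 2^3*5^2*44927^1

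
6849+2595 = 9444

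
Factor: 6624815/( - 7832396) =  - 2^( - 2 )*5^1* 11^(  -  1)*13^(- 1 )*17^1 *59^1 * 1321^1*13693^( - 1)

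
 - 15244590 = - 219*69610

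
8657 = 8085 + 572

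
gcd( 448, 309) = 1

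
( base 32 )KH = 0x291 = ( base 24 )139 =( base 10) 657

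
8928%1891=1364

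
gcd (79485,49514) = 1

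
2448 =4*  612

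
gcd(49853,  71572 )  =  1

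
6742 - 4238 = 2504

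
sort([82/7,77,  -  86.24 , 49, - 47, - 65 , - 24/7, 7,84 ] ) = [ - 86.24,-65, - 47,  -  24/7,7,82/7, 49, 77,  84]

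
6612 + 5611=12223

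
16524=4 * 4131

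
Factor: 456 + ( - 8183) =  - 7727 = - 7727^1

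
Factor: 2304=2^8*3^2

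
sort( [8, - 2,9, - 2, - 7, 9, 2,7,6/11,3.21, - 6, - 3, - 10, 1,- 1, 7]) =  [ - 10, - 7, - 6, - 3, - 2,  -  2, - 1,6/11, 1,  2, 3.21,7, 7, 8, 9,9]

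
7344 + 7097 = 14441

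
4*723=2892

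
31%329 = 31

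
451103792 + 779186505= 1230290297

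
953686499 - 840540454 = 113146045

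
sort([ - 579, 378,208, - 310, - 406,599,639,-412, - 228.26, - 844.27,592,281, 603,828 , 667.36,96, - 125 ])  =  [ - 844.27, - 579 ,  -  412 ,  -  406, - 310, - 228.26, - 125,96,208,  281, 378, 592,599 , 603 , 639,667.36,828]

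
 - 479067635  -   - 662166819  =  183099184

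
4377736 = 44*99494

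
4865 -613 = 4252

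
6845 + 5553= 12398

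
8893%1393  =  535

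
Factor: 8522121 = 3^1 * 23^1*113^1* 1093^1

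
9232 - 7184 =2048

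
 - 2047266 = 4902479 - 6949745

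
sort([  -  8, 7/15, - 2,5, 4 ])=[ - 8, - 2, 7/15, 4,  5]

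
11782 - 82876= - 71094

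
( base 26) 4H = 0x79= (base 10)121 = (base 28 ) 49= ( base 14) 89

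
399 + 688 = 1087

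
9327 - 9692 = -365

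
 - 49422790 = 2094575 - 51517365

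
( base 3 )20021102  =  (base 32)4eu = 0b1000111011110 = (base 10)4574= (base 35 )3PO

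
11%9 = 2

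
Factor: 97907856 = 2^4*3^1 * 127^1*16061^1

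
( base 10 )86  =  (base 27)35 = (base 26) 38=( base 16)56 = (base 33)2K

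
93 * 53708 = 4994844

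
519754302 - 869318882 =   -  349564580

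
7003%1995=1018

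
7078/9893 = 7078/9893 =0.72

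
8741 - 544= 8197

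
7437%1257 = 1152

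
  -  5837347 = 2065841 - 7903188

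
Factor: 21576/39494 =348/637=2^2*3^1*7^( - 2)*13^( - 1)*29^1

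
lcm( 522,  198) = 5742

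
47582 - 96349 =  - 48767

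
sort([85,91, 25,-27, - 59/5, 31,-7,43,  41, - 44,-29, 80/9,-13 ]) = [ - 44,-29, - 27, - 13,-59/5, - 7, 80/9,25,31,41,43, 85, 91] 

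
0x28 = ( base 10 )40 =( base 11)37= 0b101000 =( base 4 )220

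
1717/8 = 214+5/8  =  214.62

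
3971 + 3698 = 7669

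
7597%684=73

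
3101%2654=447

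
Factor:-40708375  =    -  5^3*325667^1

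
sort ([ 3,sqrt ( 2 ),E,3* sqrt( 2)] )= [sqrt( 2),E, 3,3 * sqrt( 2 )]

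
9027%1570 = 1177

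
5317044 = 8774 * 606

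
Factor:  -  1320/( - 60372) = 110/5031 = 2^1*3^(-2 ) * 5^1*11^1*13^( - 1)*43^( - 1 ) 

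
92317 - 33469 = 58848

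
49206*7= 344442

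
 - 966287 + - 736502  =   -1702789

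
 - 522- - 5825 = 5303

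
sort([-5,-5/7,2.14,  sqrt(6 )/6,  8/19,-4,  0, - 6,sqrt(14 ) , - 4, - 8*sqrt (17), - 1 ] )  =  [-8*sqrt( 17), - 6, - 5, - 4, - 4, - 1, - 5/7, 0,sqrt ( 6 )/6, 8/19,2.14,sqrt( 14)]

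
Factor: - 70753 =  - 70753^1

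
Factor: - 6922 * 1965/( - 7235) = 2720346/1447 = 2^1*3^1*131^1 * 1447^(-1) * 3461^1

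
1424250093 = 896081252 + 528168841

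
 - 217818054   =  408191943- 626009997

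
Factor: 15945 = 3^1* 5^1*1063^1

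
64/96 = 2/3 = 0.67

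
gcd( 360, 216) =72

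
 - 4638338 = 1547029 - 6185367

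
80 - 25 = 55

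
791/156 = 791/156   =  5.07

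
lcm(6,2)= 6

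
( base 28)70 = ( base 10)196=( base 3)21021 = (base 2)11000100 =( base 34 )5q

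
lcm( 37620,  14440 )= 1429560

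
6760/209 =6760/209 = 32.34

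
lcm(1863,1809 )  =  124821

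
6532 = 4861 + 1671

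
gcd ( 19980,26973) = 999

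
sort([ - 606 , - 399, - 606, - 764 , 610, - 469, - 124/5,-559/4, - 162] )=[ - 764, - 606, -606, - 469, - 399,-162, - 559/4, - 124/5 , 610 ] 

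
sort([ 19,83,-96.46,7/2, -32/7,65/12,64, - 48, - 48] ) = [ - 96.46, - 48,  -  48, - 32/7,7/2,65/12  ,  19, 64,83 ] 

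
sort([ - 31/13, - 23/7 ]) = [ - 23/7,- 31/13] 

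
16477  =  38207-21730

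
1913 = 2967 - 1054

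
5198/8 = 649+3/4 = 649.75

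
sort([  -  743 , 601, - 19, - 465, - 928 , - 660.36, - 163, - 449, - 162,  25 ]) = [ - 928, - 743, - 660.36 , - 465, - 449 ,-163,- 162, - 19,25, 601]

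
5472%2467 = 538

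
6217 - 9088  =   - 2871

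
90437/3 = 90437/3 = 30145.67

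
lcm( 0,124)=0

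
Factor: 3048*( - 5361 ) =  - 16340328 = - 2^3*3^2 * 127^1*1787^1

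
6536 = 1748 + 4788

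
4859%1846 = 1167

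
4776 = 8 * 597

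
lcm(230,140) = 3220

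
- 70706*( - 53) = 3747418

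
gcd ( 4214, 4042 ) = 86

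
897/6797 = 897/6797 = 0.13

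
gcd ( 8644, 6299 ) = 1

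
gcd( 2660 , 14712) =4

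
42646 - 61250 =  - 18604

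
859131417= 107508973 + 751622444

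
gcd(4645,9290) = 4645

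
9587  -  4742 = 4845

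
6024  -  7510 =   -  1486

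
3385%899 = 688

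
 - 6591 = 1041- 7632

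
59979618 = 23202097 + 36777521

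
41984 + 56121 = 98105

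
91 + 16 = 107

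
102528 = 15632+86896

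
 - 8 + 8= 0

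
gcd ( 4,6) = 2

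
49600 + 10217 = 59817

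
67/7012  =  67/7012=0.01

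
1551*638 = 989538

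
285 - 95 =190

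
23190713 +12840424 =36031137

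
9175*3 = 27525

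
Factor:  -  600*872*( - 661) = 345835200 = 2^6 *3^1*5^2*109^1*661^1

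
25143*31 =779433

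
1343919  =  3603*373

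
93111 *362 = 33706182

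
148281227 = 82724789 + 65556438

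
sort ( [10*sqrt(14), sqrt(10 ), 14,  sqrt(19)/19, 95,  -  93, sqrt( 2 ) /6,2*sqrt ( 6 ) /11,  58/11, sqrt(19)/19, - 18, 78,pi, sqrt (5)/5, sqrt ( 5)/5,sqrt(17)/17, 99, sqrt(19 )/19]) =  [  -  93, - 18, sqrt(19 ) /19, sqrt(19)/19, sqrt(19 ) /19, sqrt(2) /6, sqrt(17 ) /17, 2*sqrt ( 6)/11, sqrt ( 5)/5,sqrt( 5)/5, pi , sqrt(10),  58/11, 14, 10*sqrt( 14 ),78, 95, 99]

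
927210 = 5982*155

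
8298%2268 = 1494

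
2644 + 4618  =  7262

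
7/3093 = 7/3093=0.00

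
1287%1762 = 1287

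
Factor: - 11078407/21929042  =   - 2^( - 1 )*17^1*73^1*79^1 * 113^1* 137^( - 1 )* 163^( - 1 )*491^( - 1)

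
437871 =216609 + 221262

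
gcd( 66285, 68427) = 9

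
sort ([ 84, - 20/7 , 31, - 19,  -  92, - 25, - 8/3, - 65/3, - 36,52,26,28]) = [ - 92, - 36, - 25 , - 65/3 ,-19, - 20/7, - 8/3, 26 , 28, 31,52,84] 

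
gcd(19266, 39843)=57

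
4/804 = 1/201= 0.00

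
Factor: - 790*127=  - 2^1* 5^1*79^1*127^1  =  - 100330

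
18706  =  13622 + 5084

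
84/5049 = 28/1683 = 0.02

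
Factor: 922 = 2^1*461^1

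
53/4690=53/4690 = 0.01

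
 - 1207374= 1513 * ( - 798)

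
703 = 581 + 122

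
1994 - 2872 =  - 878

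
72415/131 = 552 + 103/131 = 552.79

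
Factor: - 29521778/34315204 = -1341899/1559782 = -  2^(  -  1 )*7^( - 1 )*13^1 * 43^(  -  1)*109^1*947^1 * 2591^(  -  1)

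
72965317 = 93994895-21029578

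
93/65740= 93/65740=0.00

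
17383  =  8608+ 8775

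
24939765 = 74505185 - 49565420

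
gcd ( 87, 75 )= 3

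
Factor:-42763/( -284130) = 2^ ( - 1 ) * 3^ ( - 2)*5^( - 1) * 11^ ( - 1 )*149^1 = 149/990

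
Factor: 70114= 2^1*11^1*3187^1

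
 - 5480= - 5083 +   -  397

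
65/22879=65/22879 = 0.00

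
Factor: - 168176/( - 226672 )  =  23/31=23^1*31^(-1) 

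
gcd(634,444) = 2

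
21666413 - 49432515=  - 27766102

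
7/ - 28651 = -1/4093 = - 0.00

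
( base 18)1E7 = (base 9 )717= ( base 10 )583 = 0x247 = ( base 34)H5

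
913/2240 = 913/2240=0.41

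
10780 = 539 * 20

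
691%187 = 130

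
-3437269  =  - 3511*979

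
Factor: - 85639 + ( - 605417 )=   -  691056 = - 2^4*3^2*4799^1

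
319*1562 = 498278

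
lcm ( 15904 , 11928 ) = 47712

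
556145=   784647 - 228502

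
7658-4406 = 3252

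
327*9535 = 3117945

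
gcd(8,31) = 1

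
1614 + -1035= 579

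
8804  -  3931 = 4873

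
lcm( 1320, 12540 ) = 25080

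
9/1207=9/1207 = 0.01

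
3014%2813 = 201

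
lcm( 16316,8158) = 16316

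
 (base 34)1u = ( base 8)100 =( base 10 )64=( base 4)1000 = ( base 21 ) 31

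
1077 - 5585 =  - 4508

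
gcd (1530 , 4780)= 10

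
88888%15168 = 13048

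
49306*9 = 443754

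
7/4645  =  7/4645 = 0.00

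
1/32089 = 1/32089 = 0.00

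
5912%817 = 193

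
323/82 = 323/82 = 3.94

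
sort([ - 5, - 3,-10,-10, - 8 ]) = [ - 10, - 10,-8, - 5,-3]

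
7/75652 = 7/75652 = 0.00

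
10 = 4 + 6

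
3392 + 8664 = 12056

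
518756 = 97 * 5348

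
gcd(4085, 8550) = 95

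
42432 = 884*48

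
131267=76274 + 54993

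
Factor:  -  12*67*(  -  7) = 2^2 * 3^1*7^1*67^1  =  5628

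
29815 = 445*67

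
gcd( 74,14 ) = 2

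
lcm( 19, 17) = 323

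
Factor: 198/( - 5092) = -2^(-1) * 3^2*11^1*19^(-1)*67^( - 1) = -  99/2546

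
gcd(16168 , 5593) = 47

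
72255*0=0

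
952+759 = 1711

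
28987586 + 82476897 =111464483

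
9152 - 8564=588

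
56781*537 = 30491397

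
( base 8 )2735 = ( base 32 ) 1et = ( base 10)1501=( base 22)325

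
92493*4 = 369972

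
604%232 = 140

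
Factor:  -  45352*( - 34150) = 1548770800 = 2^4*5^2*683^1*5669^1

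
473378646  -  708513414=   - 235134768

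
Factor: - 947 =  - 947^1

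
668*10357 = 6918476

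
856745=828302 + 28443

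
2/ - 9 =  - 1+7/9=- 0.22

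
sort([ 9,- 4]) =[-4,9 ]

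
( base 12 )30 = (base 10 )36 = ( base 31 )15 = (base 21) 1F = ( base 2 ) 100100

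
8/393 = 8/393 =0.02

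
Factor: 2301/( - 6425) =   -  3^1*5^(  -  2)*13^1*59^1 *257^ ( - 1)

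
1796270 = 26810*67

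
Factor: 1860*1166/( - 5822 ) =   -  1084380/2911= - 2^2*3^1*5^1*11^1*31^1*41^(-1) * 53^1*71^( - 1) 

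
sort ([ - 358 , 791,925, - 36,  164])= [ - 358, - 36, 164,791, 925]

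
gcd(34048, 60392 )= 8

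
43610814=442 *98667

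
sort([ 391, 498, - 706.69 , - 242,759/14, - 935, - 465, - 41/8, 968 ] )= [ - 935, - 706.69, - 465, - 242,- 41/8,759/14,391,498, 968 ] 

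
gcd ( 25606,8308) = 62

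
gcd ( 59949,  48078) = 9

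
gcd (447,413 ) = 1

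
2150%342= 98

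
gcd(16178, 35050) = 2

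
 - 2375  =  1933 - 4308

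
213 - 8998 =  - 8785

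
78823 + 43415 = 122238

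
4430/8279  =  4430/8279 = 0.54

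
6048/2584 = 2 + 110/323  =  2.34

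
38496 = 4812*8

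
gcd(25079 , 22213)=1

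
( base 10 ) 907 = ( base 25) 1b7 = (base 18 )2e7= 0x38B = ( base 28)14b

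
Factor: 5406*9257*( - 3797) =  - 2^1*3^1*17^1*53^1*3797^1*9257^1  =  - 190014569574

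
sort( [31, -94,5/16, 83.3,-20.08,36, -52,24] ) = [-94, - 52, - 20.08, 5/16,24, 31,  36,83.3]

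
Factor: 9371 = 9371^1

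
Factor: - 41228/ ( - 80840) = 10307/20210= 2^ (  -  1 )*5^ (-1 ) * 11^1*43^(- 1 ) * 47^( - 1 )*937^1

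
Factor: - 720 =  - 2^4*3^2*5^1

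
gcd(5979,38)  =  1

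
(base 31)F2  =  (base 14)255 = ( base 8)723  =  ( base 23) k7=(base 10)467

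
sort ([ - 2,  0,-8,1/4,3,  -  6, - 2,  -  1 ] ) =[-8, - 6, - 2, - 2, -1,0, 1/4,3] 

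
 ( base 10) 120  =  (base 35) 3F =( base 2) 1111000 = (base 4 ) 1320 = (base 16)78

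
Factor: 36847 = 36847^1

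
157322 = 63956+93366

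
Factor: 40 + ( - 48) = -8= - 2^3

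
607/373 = 1 + 234/373 = 1.63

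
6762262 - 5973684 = 788578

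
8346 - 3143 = 5203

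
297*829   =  246213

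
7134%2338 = 120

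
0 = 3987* 0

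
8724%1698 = 234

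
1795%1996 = 1795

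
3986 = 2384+1602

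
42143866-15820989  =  26322877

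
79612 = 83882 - 4270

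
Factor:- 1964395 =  - 5^1*392879^1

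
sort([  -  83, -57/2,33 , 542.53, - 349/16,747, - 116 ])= [ - 116, - 83, - 57/2, - 349/16 , 33, 542.53,747]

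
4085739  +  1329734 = 5415473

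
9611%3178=77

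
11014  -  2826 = 8188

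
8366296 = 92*90938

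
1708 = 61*28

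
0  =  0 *5130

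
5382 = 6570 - 1188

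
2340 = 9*260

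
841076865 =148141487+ 692935378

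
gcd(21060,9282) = 78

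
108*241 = 26028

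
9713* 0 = 0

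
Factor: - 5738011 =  - 5738011^1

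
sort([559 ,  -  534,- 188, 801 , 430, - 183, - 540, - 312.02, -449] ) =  [-540, - 534,- 449, - 312.02,-188, - 183, 430 , 559,801 ] 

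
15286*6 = 91716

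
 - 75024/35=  - 2144 + 16/35 = - 2143.54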